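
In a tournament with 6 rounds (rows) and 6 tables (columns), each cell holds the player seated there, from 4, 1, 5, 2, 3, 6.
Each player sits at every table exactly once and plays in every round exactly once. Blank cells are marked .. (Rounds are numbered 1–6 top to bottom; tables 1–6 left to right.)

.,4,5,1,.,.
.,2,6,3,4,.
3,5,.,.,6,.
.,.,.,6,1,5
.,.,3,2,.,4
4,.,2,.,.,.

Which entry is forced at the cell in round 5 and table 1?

Round 2, table 6: round 2 has {4, 2, 3, 6} and table 6 has {4, 5}, leaving only 1.
Round 2, table 1: round 2 has {4, 1, 2, 3, 6} and table 1 has {4, 3}, leaving only 5.
Round 3, table 4: round 3 has {5, 3, 6} and table 4 has {1, 2, 3, 6}, leaving only 4.
Round 3, table 3: round 3 has {4, 5, 3, 6} and table 3 has {5, 2, 3, 6}, leaving only 1.
Round 3, table 6: round 3 has {4, 1, 5, 3, 6} and table 6 has {4, 1, 5}, leaving only 2.
Round 4, table 1: round 4 has {1, 5, 6} and table 1 has {4, 5, 3}, leaving only 2.
Round 1, table 1: round 1 has {4, 1, 5} and table 1 has {4, 5, 2, 3}, leaving only 6.
Round 5 already has {4, 2, 3} and table 1 already has {4, 5, 2, 3, 6}, so round 5, table 1 must be 1.

1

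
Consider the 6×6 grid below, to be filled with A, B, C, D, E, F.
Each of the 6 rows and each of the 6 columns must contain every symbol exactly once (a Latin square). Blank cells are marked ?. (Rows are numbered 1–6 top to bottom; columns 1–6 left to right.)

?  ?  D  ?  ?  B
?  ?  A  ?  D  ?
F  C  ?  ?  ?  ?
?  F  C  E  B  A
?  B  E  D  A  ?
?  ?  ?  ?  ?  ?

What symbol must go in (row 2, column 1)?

B

Row 2, column 2: row 2 has {A, D} and column 2 has {B, C, F}, leaving only E.
Row 1, column 2: row 1 has {B, D} and column 2 has {B, C, E, F}, leaving only A.
Row 3, column 3: row 3 has {C, F} and column 3 has {A, C, D, E}, leaving only B.
Row 3, column 4: row 3 has {B, C, F} and column 4 has {D, E}, leaving only A.
Row 3, column 5: row 3 has {A, B, C, F} and column 5 has {A, B, D}, leaving only E.
Row 3, column 6: row 3 has {A, B, C, E, F} and column 6 has {A, B}, leaving only D.
Row 4, column 1: row 4 has {A, B, C, E, F} and column 1 has {F}, leaving only D.
Row 5, column 1: row 5 has {A, B, D, E} and column 1 has {D, F}, leaving only C.
Row 2 already has {A, D, E} and column 1 already has {C, D, F}, so row 2, column 1 must be B.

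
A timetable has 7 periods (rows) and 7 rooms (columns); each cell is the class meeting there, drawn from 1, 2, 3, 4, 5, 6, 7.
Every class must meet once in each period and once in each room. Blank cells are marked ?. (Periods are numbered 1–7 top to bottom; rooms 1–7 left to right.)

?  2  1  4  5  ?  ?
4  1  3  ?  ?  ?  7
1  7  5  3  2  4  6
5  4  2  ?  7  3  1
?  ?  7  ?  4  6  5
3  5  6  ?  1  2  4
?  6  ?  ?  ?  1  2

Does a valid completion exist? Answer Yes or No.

Yes

No period or room among the givens repeats a symbol, and propagating forced cells runs into no contradiction.
One valid completion exists (for instance, 6 2 1 4 5 7 3 / 4 1 3 2 6 5 7 / 1 7 5 3 2 4 6 / 5 4 2 6 7 3 1 / 2 3 7 1 4 6 5 / 3 5 6 7 1 2 4 / 7 6 4 5 3 1 2).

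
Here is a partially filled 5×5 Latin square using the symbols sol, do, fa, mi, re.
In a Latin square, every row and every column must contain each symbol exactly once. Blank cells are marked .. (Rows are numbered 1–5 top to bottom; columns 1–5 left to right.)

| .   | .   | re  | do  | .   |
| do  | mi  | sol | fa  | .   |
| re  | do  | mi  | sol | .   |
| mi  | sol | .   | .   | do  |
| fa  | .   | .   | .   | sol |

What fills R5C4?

mi

Row 1, column 1: row 1 has {do, re} and column 1 has {do, fa, mi, re}, leaving only sol.
Row 1, column 2: row 1 has {sol, do, re} and column 2 has {sol, do, mi}, leaving only fa.
Row 1, column 5: row 1 has {sol, do, fa, re} and column 5 has {sol, do}, leaving only mi.
Row 2, column 5: row 2 has {sol, do, fa, mi} and column 5 has {sol, do, mi}, leaving only re.
Row 3, column 5: row 3 has {sol, do, mi, re} and column 5 has {sol, do, mi, re}, leaving only fa.
Row 4, column 3: row 4 has {sol, do, mi} and column 3 has {sol, mi, re}, leaving only fa.
Row 4, column 4: row 4 has {sol, do, fa, mi} and column 4 has {sol, do, fa}, leaving only re.
Row 5 already has {sol, fa} and column 4 already has {sol, do, fa, re}, so row 5, column 4 must be mi.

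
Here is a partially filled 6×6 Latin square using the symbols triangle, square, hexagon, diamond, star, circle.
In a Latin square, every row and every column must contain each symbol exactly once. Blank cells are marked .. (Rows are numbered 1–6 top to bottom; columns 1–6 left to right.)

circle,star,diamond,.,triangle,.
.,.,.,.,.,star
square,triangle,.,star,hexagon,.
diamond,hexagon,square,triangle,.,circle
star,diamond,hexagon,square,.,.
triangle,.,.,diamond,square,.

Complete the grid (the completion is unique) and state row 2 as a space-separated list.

Row 2, column 1: row 2 has {star} and column 1 has {triangle, square, diamond, star, circle}, leaving only hexagon.
Row 2, column 4: row 2 has {hexagon, star} and column 4 has {triangle, square, diamond, star}, leaving only circle.
Row 2, column 2: row 2 has {hexagon, star, circle} and column 2 has {triangle, hexagon, diamond, star}, leaving only square.
Row 2, column 3: row 2 has {square, hexagon, star, circle} and column 3 has {square, hexagon, diamond}, leaving only triangle.
Row 2, column 5: row 2 has {triangle, square, hexagon, star, circle} and column 5 has {triangle, square, hexagon}, leaving only diamond.
So row 2 reads: hexagon square triangle circle diamond star.

hexagon square triangle circle diamond star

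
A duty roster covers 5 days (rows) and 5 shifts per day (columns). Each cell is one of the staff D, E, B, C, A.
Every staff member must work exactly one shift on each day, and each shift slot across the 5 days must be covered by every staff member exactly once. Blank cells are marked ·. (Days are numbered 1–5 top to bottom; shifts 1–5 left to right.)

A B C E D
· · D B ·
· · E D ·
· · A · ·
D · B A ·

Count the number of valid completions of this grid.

3

Day 2, shift 1: eliminating its day and shift leaves {E, C}.
Day 2, shift 2: eliminating its day and shift leaves {E, C, A}.
Day 2, shift 5: eliminating its day and shift leaves {E, C, A}.
Day 3, shift 1: eliminating its day and shift leaves {B, C}.
Day 3, shift 2: eliminating its day and shift leaves {C, A}.
Day 3, shift 5: eliminating its day and shift leaves {B, C, A}.
Day 4, shift 1: eliminating its day and shift leaves {E, B, C}.
Day 4, shift 2: eliminating its day and shift leaves {D, E, C}.
Day 4, shift 4: eliminating its day and shift leaves {C}.
Day 4, shift 5: eliminating its day and shift leaves {E, B, C}.
Day 5, shift 2: eliminating its day and shift leaves {E, C}.
Day 5, shift 5: eliminating its day and shift leaves {E, C}.
Enumerating the assignments across these blanks that avoid any day or shift repeat gives 3 completions.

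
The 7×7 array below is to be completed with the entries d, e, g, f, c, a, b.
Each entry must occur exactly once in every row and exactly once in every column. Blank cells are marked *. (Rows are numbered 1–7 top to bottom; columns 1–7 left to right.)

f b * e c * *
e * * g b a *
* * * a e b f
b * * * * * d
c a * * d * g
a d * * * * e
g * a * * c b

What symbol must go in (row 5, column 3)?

Row 1, column 7: row 1 has {e, f, c, b} and column 7 has {d, e, g, f, b}, leaving only a.
Row 2, column 7: row 2 has {e, g, a, b} and column 7 has {d, e, g, f, a, b}, leaving only c.
Row 2, column 2: row 2 has {e, g, c, a, b} and column 2 has {d, a, b}, leaving only f.
Row 2, column 3: row 2 has {e, g, f, c, a, b} and column 3 has {a}, leaving only d.
Row 1, column 3: row 1 has {e, f, c, a, b} and column 3 has {d, a}, leaving only g.
Row 1, column 6: row 1 has {e, g, f, c, a, b} and column 6 has {c, a, b}, leaving only d.
Row 3, column 1: row 3 has {e, f, a, b} and column 1 has {e, g, f, c, a, b}, leaving only d.
Row 3, column 3: row 3 has {d, e, f, a, b} and column 3 has {d, g, a}, leaving only c.
Row 3, column 2: row 3 has {d, e, f, c, a, b} and column 2 has {d, f, a, b}, leaving only g.
Row 7, column 2: row 7 has {g, c, a, b} and column 2 has {d, g, f, a, b}, leaving only e.
Row 4, column 2: row 4 has {d, b} and column 2 has {d, e, g, f, a, b}, leaving only c.
Row 4, column 4: row 4 has {d, c, b} and column 4 has {e, g, a}, leaving only f.
Row 4, column 3: row 4 has {d, f, c, b} and column 3 has {d, g, c, a}, leaving only e.
Row 4, column 6: row 4 has {d, e, f, c, b} and column 6 has {d, c, a, b}, leaving only g.
Row 4, column 5: row 4 has {d, e, g, f, c, b} and column 5 has {d, e, c, b}, leaving only a.
Row 5, column 4: row 5 has {d, g, c, a} and column 4 has {e, g, f, a}, leaving only b.
Row 5 already has {d, g, c, a, b} and column 3 already has {d, e, g, c, a}, so row 5, column 3 must be f.

f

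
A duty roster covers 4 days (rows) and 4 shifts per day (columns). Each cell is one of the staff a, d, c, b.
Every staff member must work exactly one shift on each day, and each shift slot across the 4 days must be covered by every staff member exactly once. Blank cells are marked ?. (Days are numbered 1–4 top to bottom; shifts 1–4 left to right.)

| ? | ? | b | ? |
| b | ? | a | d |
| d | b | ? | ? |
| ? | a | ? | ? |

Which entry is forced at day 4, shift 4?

b

Day 2, shift 2: day 2 has {a, d, b} and shift 2 has {a, b}, leaving only c.
Day 1, shift 2: day 1 has {b} and shift 2 has {a, c, b}, leaving only d.
Day 3, shift 3: day 3 has {d, b} and shift 3 has {a, b}, leaving only c.
Day 3, shift 4: day 3 has {d, c, b} and shift 4 has {d}, leaving only a.
Day 1, shift 4: day 1 has {d, b} and shift 4 has {a, d}, leaving only c.
Day 4 already has {a} and shift 4 already has {a, d, c}, so day 4, shift 4 must be b.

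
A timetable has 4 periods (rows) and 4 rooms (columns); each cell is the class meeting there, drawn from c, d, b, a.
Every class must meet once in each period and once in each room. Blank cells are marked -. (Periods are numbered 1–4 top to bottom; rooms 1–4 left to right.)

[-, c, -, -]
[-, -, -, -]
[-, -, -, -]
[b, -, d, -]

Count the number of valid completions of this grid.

8

Period 1, room 1: eliminating its period and room leaves {d, a}.
Period 1, room 3: eliminating its period and room leaves {b, a}.
Period 1, room 4: eliminating its period and room leaves {d, b, a}.
Period 2, room 1: eliminating its period and room leaves {c, d, a}.
Period 2, room 2: eliminating its period and room leaves {d, b, a}.
Period 2, room 3: eliminating its period and room leaves {c, b, a}.
Period 2, room 4: eliminating its period and room leaves {c, d, b, a}.
Period 3, room 1: eliminating its period and room leaves {c, d, a}.
Period 3, room 2: eliminating its period and room leaves {d, b, a}.
Period 3, room 3: eliminating its period and room leaves {c, b, a}.
Period 3, room 4: eliminating its period and room leaves {c, d, b, a}.
Period 4, room 2: eliminating its period and room leaves {a}.
Period 4, room 4: eliminating its period and room leaves {c, a}.
Enumerating the assignments across these blanks that avoid any period or room repeat gives 8 completions.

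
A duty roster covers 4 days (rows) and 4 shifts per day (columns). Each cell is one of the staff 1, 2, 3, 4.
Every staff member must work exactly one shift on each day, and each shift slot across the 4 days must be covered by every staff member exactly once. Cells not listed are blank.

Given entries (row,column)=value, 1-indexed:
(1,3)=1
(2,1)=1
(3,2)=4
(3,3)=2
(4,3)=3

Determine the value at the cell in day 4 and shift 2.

Day 2, shift 3: day 2 has {1} and shift 3 has {1, 2, 3}, leaving only 4.
Day 3, shift 1: day 3 has {2, 4} and shift 1 has {1}, leaving only 3.
Day 3, shift 4: day 3 has {2, 3, 4} and shift 4 has {}, leaving only 1.
Day 4, shift 2 is narrowed to {1, 2}.
If it were 2, then day 2, shift 2 would be left with no valid symbol.
So day 4, shift 2 must be 1.

1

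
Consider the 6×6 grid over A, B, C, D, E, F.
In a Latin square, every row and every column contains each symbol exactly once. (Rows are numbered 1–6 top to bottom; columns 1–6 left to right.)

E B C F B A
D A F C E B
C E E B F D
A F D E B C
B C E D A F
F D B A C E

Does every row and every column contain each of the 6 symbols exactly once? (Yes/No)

Row 1 contains B twice (at columns 2 and 5); row 3 is also not a permutation.

No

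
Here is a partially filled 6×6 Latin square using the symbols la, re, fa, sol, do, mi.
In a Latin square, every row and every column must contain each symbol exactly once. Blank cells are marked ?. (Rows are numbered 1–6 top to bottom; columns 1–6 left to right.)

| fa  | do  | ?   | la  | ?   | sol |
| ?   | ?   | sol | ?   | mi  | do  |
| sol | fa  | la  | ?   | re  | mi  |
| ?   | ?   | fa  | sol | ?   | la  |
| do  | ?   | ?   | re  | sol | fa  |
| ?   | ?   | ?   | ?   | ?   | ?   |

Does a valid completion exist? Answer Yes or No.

Row 1, column 5: row 1 together with column 5 already contain {la, re, fa, sol, do, mi} — every symbol — so nothing can go there. The grid has no valid completion.

No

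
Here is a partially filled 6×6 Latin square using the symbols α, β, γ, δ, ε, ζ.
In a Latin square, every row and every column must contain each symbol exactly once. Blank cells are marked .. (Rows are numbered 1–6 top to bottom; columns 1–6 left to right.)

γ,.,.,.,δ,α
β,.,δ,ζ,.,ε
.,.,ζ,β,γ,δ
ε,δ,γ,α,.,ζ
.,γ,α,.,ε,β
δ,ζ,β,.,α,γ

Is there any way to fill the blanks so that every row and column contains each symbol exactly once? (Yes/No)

Row 2, column 5: row 2 together with column 5 already contain {α, β, γ, δ, ε, ζ} — every symbol — so nothing can go there. The grid has no valid completion.

No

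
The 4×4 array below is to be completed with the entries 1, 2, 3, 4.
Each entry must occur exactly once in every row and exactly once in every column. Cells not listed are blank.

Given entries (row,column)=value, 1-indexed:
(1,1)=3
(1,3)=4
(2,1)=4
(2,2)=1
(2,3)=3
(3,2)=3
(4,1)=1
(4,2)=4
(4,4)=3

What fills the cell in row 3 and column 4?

Row 1, column 2: row 1 has {3, 4} and column 2 has {1, 3, 4}, leaving only 2.
Row 1, column 4: row 1 has {2, 3, 4} and column 4 has {3}, leaving only 1.
Row 2, column 4: row 2 has {1, 3, 4} and column 4 has {1, 3}, leaving only 2.
Row 3 already has {3} and column 4 already has {1, 2, 3}, so row 3, column 4 must be 4.

4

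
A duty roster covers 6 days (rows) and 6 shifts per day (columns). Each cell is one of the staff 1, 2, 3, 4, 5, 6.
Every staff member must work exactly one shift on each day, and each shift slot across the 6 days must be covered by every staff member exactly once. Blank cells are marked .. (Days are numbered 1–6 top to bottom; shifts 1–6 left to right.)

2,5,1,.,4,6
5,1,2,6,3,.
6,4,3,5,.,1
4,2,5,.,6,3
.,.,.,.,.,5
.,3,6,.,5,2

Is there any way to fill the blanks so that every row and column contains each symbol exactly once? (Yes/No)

Yes

No day or shift among the givens repeats a symbol, and propagating forced cells runs into no contradiction.
One valid completion exists (for instance, 2 5 1 3 4 6 / 5 1 2 6 3 4 / 6 4 3 5 2 1 / 4 2 5 1 6 3 / 3 6 4 2 1 5 / 1 3 6 4 5 2).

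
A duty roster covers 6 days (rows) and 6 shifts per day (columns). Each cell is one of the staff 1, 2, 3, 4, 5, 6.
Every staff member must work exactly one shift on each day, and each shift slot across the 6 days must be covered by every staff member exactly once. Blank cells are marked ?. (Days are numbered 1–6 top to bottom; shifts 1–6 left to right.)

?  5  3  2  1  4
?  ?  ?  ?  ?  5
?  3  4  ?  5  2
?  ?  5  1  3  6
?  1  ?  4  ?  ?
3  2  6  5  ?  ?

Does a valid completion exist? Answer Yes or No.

No day or shift among the givens repeats a symbol, and propagating forced cells runs into no contradiction.
One valid completion exists (for instance, 6 5 3 2 1 4 / 4 6 1 3 2 5 / 1 3 4 6 5 2 / 2 4 5 1 3 6 / 5 1 2 4 6 3 / 3 2 6 5 4 1).

Yes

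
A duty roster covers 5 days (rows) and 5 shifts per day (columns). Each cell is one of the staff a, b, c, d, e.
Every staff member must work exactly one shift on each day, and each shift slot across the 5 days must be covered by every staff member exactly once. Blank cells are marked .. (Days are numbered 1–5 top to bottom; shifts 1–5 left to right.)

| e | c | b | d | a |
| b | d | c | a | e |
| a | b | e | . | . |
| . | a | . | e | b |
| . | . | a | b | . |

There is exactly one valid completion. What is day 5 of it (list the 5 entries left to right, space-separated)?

Day 5, shift 2: day 5 has {a, b} and shift 2 has {a, b, c, d}, leaving only e.
Day 3, shift 4: day 3 has {a, b, e} and shift 4 has {a, b, d, e}, leaving only c.
Day 3, shift 5: day 3 has {a, b, c, e} and shift 5 has {a, b, e}, leaving only d.
Day 5, shift 5: day 5 has {a, b, e} and shift 5 has {a, b, d, e}, leaving only c.
Day 5, shift 1: day 5 has {a, b, c, e} and shift 1 has {a, b, e}, leaving only d.
So day 5 reads: d e a b c.

d e a b c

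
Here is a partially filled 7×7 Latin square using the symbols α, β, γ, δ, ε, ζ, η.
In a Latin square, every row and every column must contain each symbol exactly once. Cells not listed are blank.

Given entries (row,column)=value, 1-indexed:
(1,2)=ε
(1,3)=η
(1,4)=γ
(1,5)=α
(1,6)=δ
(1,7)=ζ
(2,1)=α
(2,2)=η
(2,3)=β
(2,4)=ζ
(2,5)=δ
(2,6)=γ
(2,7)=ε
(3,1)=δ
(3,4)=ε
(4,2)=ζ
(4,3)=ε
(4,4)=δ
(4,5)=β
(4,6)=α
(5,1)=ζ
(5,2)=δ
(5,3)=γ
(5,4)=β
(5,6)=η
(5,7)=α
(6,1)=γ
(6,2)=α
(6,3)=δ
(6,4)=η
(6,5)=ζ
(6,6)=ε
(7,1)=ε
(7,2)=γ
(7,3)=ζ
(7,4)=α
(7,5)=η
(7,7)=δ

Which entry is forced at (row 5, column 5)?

ε

Row 5 already has {α, β, γ, δ, ζ, η} and column 5 already has {α, β, δ, ζ, η}, so row 5, column 5 must be ε.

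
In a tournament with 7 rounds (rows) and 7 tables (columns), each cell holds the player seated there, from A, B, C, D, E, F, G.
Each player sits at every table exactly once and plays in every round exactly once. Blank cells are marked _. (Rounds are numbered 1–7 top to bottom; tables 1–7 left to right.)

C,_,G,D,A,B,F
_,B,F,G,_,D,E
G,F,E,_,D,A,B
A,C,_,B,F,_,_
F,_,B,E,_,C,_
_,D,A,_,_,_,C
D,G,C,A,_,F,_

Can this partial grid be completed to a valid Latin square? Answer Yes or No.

No

Round 2, table 1: round 2 together with table 1 already contain {A, B, C, D, E, F, G} — every symbol — so nothing can go there. The grid has no valid completion.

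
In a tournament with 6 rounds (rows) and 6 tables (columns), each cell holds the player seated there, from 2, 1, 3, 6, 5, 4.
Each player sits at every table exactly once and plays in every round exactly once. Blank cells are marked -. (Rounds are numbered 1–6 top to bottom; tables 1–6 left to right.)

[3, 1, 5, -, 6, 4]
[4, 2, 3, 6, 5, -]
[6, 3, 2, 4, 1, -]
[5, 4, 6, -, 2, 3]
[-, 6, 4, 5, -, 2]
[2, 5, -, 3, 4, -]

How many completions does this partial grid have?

1

Round 1, table 4: eliminating its round and table leaves {2}.
Round 2, table 6: eliminating its round and table leaves {1}.
Round 3, table 6: eliminating its round and table leaves {5}.
Round 4, table 4: eliminating its round and table leaves {1}.
Round 5, table 1: eliminating its round and table leaves {1}.
Round 5, table 5: eliminating its round and table leaves {3}.
Round 6, table 3: eliminating its round and table leaves {1}.
Round 6, table 6: eliminating its round and table leaves {1, 6}.
Only one assignment across all blanks avoids any round or table repeat, giving 1 completion.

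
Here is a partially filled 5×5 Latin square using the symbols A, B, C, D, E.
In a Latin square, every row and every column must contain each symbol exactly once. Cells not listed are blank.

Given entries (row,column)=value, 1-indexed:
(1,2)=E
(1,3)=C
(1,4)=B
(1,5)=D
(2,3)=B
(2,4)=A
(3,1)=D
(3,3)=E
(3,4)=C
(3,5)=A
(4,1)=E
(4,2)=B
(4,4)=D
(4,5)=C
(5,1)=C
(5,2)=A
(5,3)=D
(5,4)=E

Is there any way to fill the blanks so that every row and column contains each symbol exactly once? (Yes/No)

No

Row 2, column 1: row 2 together with column 1 already contain {A, B, C, D, E} — every symbol — so nothing can go there. The grid has no valid completion.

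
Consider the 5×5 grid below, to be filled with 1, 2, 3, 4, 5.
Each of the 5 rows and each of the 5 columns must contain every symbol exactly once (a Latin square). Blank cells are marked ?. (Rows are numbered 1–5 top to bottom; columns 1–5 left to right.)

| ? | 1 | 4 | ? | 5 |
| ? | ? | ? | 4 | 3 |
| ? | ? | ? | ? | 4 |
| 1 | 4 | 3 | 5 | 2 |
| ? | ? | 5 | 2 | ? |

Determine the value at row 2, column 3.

1

Row 1, column 4: row 1 has {1, 4, 5} and column 4 has {2, 4, 5}, leaving only 3.
Row 1, column 1: row 1 has {1, 3, 4, 5} and column 1 has {1}, leaving only 2.
Row 2, column 1: row 2 has {3, 4} and column 1 has {1, 2}, leaving only 5.
Row 2, column 2: row 2 has {3, 4, 5} and column 2 has {1, 4}, leaving only 2.
Row 2 already has {2, 3, 4, 5} and column 3 already has {3, 4, 5}, so row 2, column 3 must be 1.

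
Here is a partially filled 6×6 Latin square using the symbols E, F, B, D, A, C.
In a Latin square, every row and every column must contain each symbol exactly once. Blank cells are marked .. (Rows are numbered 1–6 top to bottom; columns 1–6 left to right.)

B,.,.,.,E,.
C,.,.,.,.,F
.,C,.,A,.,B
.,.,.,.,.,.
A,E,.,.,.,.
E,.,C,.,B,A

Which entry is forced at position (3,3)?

Row 3, column 3 is narrowed to {E, F, D}.
If it were F, then row 3, column 5 would be left with no valid symbol.
If it were D, then row 3, column 5 would be left with no valid symbol.
So row 3, column 3 must be E.

E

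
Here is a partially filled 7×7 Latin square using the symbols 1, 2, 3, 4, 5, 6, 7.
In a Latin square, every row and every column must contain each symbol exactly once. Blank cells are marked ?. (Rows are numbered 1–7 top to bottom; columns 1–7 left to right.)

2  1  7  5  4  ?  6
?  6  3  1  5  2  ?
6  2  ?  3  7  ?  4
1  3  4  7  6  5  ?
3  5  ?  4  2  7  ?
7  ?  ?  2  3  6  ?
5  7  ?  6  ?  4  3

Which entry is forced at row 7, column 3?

2

Row 1, column 6: row 1 has {1, 2, 4, 5, 6, 7} and column 6 has {2, 4, 5, 6, 7}, leaving only 3.
Row 2, column 1: row 2 has {1, 2, 3, 5, 6} and column 1 has {1, 2, 3, 5, 6, 7}, leaving only 4.
Row 2, column 7: row 2 has {1, 2, 3, 4, 5, 6} and column 7 has {3, 4, 6}, leaving only 7.
Row 3, column 6: row 3 has {2, 3, 4, 6, 7} and column 6 has {2, 3, 4, 5, 6, 7}, leaving only 1.
Row 3, column 3: row 3 has {1, 2, 3, 4, 6, 7} and column 3 has {3, 4, 7}, leaving only 5.
Row 4, column 7: row 4 has {1, 3, 4, 5, 6, 7} and column 7 has {3, 4, 6, 7}, leaving only 2.
Row 5, column 7: row 5 has {2, 3, 4, 5, 7} and column 7 has {2, 3, 4, 6, 7}, leaving only 1.
Row 5, column 3: row 5 has {1, 2, 3, 4, 5, 7} and column 3 has {3, 4, 5, 7}, leaving only 6.
Row 6, column 2: row 6 has {2, 3, 6, 7} and column 2 has {1, 2, 3, 5, 6, 7}, leaving only 4.
Row 6, column 3: row 6 has {2, 3, 4, 6, 7} and column 3 has {3, 4, 5, 6, 7}, leaving only 1.
Row 7 already has {3, 4, 5, 6, 7} and column 3 already has {1, 3, 4, 5, 6, 7}, so row 7, column 3 must be 2.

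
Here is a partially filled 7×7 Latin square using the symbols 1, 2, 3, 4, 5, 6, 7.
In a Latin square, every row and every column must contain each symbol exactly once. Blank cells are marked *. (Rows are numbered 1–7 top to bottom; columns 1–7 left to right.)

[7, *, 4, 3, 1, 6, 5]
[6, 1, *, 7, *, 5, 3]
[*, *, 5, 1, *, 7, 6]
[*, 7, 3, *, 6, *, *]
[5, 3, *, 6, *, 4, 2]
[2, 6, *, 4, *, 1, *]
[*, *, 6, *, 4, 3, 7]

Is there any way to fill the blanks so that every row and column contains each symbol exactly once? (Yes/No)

Row 6, column 7: row 6 together with column 7 already contain {1, 2, 3, 4, 5, 6, 7} — every symbol — so nothing can go there. The grid has no valid completion.

No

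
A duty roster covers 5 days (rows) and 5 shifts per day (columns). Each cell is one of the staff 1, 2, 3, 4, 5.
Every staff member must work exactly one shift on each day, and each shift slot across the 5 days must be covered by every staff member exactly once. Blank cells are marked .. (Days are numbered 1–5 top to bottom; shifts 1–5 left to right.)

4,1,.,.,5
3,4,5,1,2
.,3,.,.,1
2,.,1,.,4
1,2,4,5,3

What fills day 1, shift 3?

Day 3, shift 1: day 3 has {1, 3} and shift 1 has {1, 2, 3, 4}, leaving only 5.
Day 3, shift 3: day 3 has {1, 3, 5} and shift 3 has {1, 4, 5}, leaving only 2.
Day 1 already has {1, 4, 5} and shift 3 already has {1, 2, 4, 5}, so day 1, shift 3 must be 3.

3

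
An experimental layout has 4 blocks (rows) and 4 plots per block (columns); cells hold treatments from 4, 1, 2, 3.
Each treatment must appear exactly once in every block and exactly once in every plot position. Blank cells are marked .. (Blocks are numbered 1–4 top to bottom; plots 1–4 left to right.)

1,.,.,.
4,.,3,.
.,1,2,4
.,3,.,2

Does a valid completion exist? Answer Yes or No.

Block 4, plot 1: block 4 together with plot 1 already contain {4, 1, 2, 3} — every symbol — so nothing can go there. The grid has no valid completion.

No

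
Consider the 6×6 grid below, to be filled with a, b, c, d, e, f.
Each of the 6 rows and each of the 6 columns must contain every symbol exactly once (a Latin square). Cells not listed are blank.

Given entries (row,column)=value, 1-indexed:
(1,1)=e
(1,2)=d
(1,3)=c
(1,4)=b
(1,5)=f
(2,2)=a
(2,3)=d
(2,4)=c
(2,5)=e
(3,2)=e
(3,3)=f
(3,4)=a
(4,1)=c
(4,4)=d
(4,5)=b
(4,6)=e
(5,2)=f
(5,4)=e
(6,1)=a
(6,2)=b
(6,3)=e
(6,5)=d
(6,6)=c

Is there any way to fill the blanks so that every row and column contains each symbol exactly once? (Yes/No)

No

Row 4, column 2: row 4 together with column 2 already contain {a, b, c, d, e, f} — every symbol — so nothing can go there. The grid has no valid completion.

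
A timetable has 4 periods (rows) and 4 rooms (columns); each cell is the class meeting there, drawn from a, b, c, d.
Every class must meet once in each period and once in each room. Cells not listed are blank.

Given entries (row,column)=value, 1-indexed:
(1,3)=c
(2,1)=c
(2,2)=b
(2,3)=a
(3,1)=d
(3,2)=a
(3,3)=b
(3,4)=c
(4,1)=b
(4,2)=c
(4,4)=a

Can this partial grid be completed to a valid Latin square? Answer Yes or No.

Yes

No period or room among the givens repeats a symbol, and propagating forced cells runs into no contradiction.
One valid completion exists (for instance, a d c b / c b a d / d a b c / b c d a).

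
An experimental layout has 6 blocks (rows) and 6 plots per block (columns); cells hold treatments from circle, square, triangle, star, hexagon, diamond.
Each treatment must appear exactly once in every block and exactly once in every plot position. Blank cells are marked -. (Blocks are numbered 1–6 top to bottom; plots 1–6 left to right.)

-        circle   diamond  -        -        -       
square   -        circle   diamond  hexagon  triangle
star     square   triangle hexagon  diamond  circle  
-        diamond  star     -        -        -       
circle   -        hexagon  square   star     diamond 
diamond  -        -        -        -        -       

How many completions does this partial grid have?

3

Block 1, plot 1: eliminating its block and plot leaves {triangle, hexagon}.
Block 1, plot 4: eliminating its block and plot leaves {triangle, star}.
Block 1, plot 5: eliminating its block and plot leaves {square, triangle}.
Block 1, plot 6: eliminating its block and plot leaves {square, star, hexagon}.
Block 2, plot 2: eliminating its block and plot leaves {star}.
Block 4, plot 1: eliminating its block and plot leaves {triangle, hexagon}.
Block 4, plot 4: eliminating its block and plot leaves {circle, triangle}.
Block 4, plot 5: eliminating its block and plot leaves {circle, square, triangle}.
Block 4, plot 6: eliminating its block and plot leaves {square, hexagon}.
Block 5, plot 2: eliminating its block and plot leaves {triangle}.
Block 6, plot 2: eliminating its block and plot leaves {triangle, star, hexagon}.
Block 6, plot 3: eliminating its block and plot leaves {square}.
Block 6, plot 4: eliminating its block and plot leaves {circle, triangle, star}.
Block 6, plot 5: eliminating its block and plot leaves {circle, square, triangle}.
Block 6, plot 6: eliminating its block and plot leaves {square, star, hexagon}.
Enumerating the assignments across these blanks that avoid any block or plot repeat gives 3 completions.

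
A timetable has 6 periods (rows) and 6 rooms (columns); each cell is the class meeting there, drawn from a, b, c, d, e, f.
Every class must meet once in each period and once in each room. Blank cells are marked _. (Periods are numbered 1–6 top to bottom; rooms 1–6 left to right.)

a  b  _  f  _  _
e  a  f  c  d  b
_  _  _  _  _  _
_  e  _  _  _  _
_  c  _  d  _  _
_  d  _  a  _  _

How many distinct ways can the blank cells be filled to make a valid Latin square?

48

Period 1, room 3: eliminating its period and room leaves {c, d, e}.
Period 1, room 5: eliminating its period and room leaves {c, e}.
Period 1, room 6: eliminating its period and room leaves {c, d, e}.
Period 3, room 1: eliminating its period and room leaves {b, c, d, f}.
Period 3, room 2: eliminating its period and room leaves {f}.
Period 3, room 3: eliminating its period and room leaves {a, b, c, d, e}.
Period 3, room 4: eliminating its period and room leaves {b, e}.
Period 3, room 5: eliminating its period and room leaves {a, b, c, e, f}.
Period 3, room 6: eliminating its period and room leaves {a, c, d, e, f}.
Period 4, room 1: eliminating its period and room leaves {b, c, d, f}.
Period 4, room 3: eliminating its period and room leaves {a, b, c, d}.
Period 4, room 4: eliminating its period and room leaves {b}.
Period 4, room 5: eliminating its period and room leaves {a, b, c, f}.
Period 4, room 6: eliminating its period and room leaves {a, c, d, f}.
Period 5, room 1: eliminating its period and room leaves {b, f}.
Period 5, room 3: eliminating its period and room leaves {a, b, e}.
Period 5, room 5: eliminating its period and room leaves {a, b, e, f}.
Period 5, room 6: eliminating its period and room leaves {a, e, f}.
Period 6, room 1: eliminating its period and room leaves {b, c, f}.
Period 6, room 3: eliminating its period and room leaves {b, c, e}.
Period 6, room 5: eliminating its period and room leaves {b, c, e, f}.
Period 6, room 6: eliminating its period and room leaves {c, e, f}.
Enumerating the assignments across these blanks that avoid any period or room repeat gives 48 completions.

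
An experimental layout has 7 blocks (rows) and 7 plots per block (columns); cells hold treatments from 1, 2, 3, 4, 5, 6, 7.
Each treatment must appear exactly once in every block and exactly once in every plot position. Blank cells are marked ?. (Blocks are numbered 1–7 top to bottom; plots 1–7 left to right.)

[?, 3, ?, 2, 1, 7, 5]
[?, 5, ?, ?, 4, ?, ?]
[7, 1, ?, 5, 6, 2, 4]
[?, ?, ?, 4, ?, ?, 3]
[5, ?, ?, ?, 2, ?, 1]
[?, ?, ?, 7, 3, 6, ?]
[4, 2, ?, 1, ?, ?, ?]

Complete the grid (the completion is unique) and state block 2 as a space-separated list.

Block 1, plot 1: block 1 has {1, 2, 3, 5, 7} and plot 1 has {4, 5, 7}, leaving only 6.
Block 1, plot 3: block 1 has {1, 2, 3, 5, 6, 7} and plot 3 has {}, leaving only 4.
Block 3, plot 3: block 3 has {1, 2, 4, 5, 6, 7} and plot 3 has {4}, leaving only 3.
Block 6, plot 2: block 6 has {3, 6, 7} and plot 2 has {1, 2, 3, 5}, leaving only 4.
Block 6, plot 7: block 6 has {3, 4, 6, 7} and plot 7 has {1, 3, 4, 5}, leaving only 2.
Block 6, plot 1: block 6 has {2, 3, 4, 6, 7} and plot 1 has {4, 5, 6, 7}, leaving only 1.
Block 4, plot 1: block 4 has {3, 4} and plot 1 has {1, 4, 5, 6, 7}, leaving only 2.
Block 2, plot 1: block 2 has {4, 5} and plot 1 has {1, 2, 4, 5, 6, 7}, leaving only 3.
Block 2, plot 4: block 2 has {3, 4, 5} and plot 4 has {1, 2, 4, 5, 7}, leaving only 6.
Block 2, plot 6: block 2 has {3, 4, 5, 6} and plot 6 has {2, 6, 7}, leaving only 1.
Block 2, plot 7: block 2 has {1, 3, 4, 5, 6} and plot 7 has {1, 2, 3, 4, 5}, leaving only 7.
Block 2, plot 3: block 2 has {1, 3, 4, 5, 6, 7} and plot 3 has {3, 4}, leaving only 2.
So block 2 reads: 3 5 2 6 4 1 7.

3 5 2 6 4 1 7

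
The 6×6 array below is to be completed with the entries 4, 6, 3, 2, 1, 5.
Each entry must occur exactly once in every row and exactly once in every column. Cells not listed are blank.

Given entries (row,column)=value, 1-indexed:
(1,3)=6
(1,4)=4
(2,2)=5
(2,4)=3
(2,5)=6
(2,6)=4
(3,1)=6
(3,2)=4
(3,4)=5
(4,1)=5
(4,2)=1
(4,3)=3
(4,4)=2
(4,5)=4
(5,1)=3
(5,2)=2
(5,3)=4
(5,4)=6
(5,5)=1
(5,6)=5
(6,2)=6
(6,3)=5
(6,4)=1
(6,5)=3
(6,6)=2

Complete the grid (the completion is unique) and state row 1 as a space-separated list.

Row 1, column 2: row 1 has {4, 6} and column 2 has {4, 6, 2, 1, 5}, leaving only 3.
Row 1, column 6: row 1 has {4, 6, 3} and column 6 has {4, 2, 5}, leaving only 1.
Row 1, column 1: row 1 has {4, 6, 3, 1} and column 1 has {6, 3, 5}, leaving only 2.
Row 1, column 5: row 1 has {4, 6, 3, 2, 1} and column 5 has {4, 6, 3, 1}, leaving only 5.
So row 1 reads: 2 3 6 4 5 1.

2 3 6 4 5 1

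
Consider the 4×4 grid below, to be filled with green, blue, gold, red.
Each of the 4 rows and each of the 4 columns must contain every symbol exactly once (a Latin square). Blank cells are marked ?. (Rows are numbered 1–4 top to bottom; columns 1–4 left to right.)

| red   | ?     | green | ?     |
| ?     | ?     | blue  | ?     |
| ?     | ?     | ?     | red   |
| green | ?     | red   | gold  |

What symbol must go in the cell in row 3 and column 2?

green

Row 1, column 4: row 1 has {green, red} and column 4 has {gold, red}, leaving only blue.
Row 1, column 2: row 1 has {green, blue, red} and column 2 has {}, leaving only gold.
Row 2, column 1: row 2 has {blue} and column 1 has {green, red}, leaving only gold.
Row 2, column 4: row 2 has {blue, gold} and column 4 has {blue, gold, red}, leaving only green.
Row 2, column 2: row 2 has {green, blue, gold} and column 2 has {gold}, leaving only red.
Row 3, column 1: row 3 has {red} and column 1 has {green, gold, red}, leaving only blue.
Row 3 already has {blue, red} and column 2 already has {gold, red}, so row 3, column 2 must be green.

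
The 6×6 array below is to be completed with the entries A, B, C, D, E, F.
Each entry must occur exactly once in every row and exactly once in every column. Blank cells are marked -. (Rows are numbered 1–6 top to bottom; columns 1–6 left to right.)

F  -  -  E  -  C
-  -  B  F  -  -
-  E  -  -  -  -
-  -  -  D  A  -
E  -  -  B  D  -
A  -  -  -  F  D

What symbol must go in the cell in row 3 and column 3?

F

Row 1, column 5: row 1 has {C, E, F} and column 5 has {A, D, F}, leaving only B.
Row 3, column 5: row 3 has {E} and column 5 has {A, B, D, F}, leaving only C.
Row 2, column 5: row 2 has {B, F} and column 5 has {A, B, C, D, F}, leaving only E.
Row 2, column 6: row 2 has {B, E, F} and column 6 has {C, D}, leaving only A.
Row 3, column 4: row 3 has {C, E} and column 4 has {B, D, E, F}, leaving only A.
Row 5, column 6: row 5 has {B, D, E} and column 6 has {A, C, D}, leaving only F.
Row 3, column 6: row 3 has {A, C, E} and column 6 has {A, C, D, F}, leaving only B.
Row 3, column 1: row 3 has {A, B, C, E} and column 1 has {A, E, F}, leaving only D.
Row 3 already has {A, B, C, D, E} and column 3 already has {B}, so row 3, column 3 must be F.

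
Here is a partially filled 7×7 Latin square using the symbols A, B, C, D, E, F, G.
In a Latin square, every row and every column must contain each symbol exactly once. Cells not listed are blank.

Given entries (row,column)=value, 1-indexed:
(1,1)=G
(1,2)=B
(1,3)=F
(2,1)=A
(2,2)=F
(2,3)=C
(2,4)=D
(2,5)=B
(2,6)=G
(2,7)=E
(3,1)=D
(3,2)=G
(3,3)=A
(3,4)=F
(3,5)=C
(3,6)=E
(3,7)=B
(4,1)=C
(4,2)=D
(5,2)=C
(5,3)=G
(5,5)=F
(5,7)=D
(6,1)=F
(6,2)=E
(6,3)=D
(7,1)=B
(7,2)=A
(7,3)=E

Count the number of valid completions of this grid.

9

Row 1, column 4: eliminating its row and column leaves {A, C, E}.
Row 1, column 5: eliminating its row and column leaves {A, D, E}.
Row 1, column 6: eliminating its row and column leaves {A, C, D}.
Row 1, column 7: eliminating its row and column leaves {A, C}.
Row 4, column 3: eliminating its row and column leaves {B}.
Row 4, column 4: eliminating its row and column leaves {A, B, E, G}.
Row 4, column 5: eliminating its row and column leaves {A, E, G}.
Row 4, column 6: eliminating its row and column leaves {A, B, F}.
Row 4, column 7: eliminating its row and column leaves {A, F, G}.
Row 5, column 1: eliminating its row and column leaves {E}.
Row 5, column 4: eliminating its row and column leaves {A, B, E}.
Row 5, column 6: eliminating its row and column leaves {A, B}.
Row 6, column 4: eliminating its row and column leaves {A, B, C, G}.
Row 6, column 5: eliminating its row and column leaves {A, G}.
Row 6, column 6: eliminating its row and column leaves {A, B, C}.
Row 6, column 7: eliminating its row and column leaves {A, C, G}.
Row 7, column 4: eliminating its row and column leaves {C, G}.
Row 7, column 5: eliminating its row and column leaves {D, G}.
Row 7, column 6: eliminating its row and column leaves {C, D, F}.
Row 7, column 7: eliminating its row and column leaves {C, F, G}.
Enumerating the assignments across these blanks that avoid any row or column repeat gives 9 completions.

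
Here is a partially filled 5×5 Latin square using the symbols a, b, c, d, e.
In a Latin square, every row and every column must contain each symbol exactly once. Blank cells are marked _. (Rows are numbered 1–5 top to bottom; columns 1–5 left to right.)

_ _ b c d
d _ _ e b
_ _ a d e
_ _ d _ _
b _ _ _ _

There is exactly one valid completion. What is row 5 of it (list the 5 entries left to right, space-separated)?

b d e a c

Row 5, column 4: row 5 has {b} and column 4 has {c, d, e}, leaving only a.
Row 5, column 5: row 5 has {a, b} and column 5 has {b, d, e}, leaving only c.
Row 5, column 3: row 5 has {a, b, c} and column 3 has {a, b, d}, leaving only e.
Row 5, column 2: row 5 has {a, b, c, e} and column 2 has {}, leaving only d.
So row 5 reads: b d e a c.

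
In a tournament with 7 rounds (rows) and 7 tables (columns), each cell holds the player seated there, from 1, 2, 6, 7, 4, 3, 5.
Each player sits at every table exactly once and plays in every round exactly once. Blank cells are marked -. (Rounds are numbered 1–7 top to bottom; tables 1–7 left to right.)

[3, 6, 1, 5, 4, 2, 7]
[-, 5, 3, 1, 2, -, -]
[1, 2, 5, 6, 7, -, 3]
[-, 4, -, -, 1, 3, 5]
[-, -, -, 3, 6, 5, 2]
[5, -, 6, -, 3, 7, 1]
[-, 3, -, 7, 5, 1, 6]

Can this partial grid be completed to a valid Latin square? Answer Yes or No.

Round 6, table 2: round 6 together with table 2 already contain {1, 2, 6, 7, 4, 3, 5} — every symbol — so nothing can go there. The grid has no valid completion.

No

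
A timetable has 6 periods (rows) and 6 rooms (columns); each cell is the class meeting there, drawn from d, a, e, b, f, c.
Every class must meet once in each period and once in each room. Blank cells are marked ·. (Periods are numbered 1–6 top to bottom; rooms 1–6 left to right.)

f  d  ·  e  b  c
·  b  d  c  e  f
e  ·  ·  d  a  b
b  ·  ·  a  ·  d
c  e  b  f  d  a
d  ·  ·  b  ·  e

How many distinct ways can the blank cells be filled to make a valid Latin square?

Period 1, room 3: eliminating its period and room leaves {a}.
Period 2, room 1: eliminating its period and room leaves {a}.
Period 3, room 2: eliminating its period and room leaves {f, c}.
Period 3, room 3: eliminating its period and room leaves {f, c}.
Period 4, room 2: eliminating its period and room leaves {f, c}.
Period 4, room 3: eliminating its period and room leaves {e, f, c}.
Period 4, room 5: eliminating its period and room leaves {f, c}.
Period 6, room 2: eliminating its period and room leaves {a, f, c}.
Period 6, room 3: eliminating its period and room leaves {a, f, c}.
Period 6, room 5: eliminating its period and room leaves {f, c}.
Enumerating the assignments across these blanks that avoid any period or room repeat gives 2 completions.

2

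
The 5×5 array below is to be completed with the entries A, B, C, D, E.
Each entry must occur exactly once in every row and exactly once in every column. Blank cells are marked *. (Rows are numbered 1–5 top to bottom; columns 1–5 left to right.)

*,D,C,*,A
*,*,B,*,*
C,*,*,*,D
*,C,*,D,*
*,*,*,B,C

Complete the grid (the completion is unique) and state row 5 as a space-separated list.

Row 1, column 4: row 1 has {A, C, D} and column 4 has {B, D}, leaving only E.
Row 1, column 1: row 1 has {A, C, D, E} and column 1 has {C}, leaving only B.
Row 2, column 5: row 2 has {B} and column 5 has {A, C, D}, leaving only E.
Row 2, column 2: row 2 has {B, E} and column 2 has {C, D}, leaving only A.
Row 5, column 2: row 5 has {B, C} and column 2 has {A, C, D}, leaving only E.
Row 2, column 1: row 2 has {A, B, E} and column 1 has {B, C}, leaving only D.
Row 5, column 1: row 5 has {B, C, E} and column 1 has {B, C, D}, leaving only A.
Row 5, column 3: row 5 has {A, B, C, E} and column 3 has {B, C}, leaving only D.
So row 5 reads: A E D B C.

A E D B C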